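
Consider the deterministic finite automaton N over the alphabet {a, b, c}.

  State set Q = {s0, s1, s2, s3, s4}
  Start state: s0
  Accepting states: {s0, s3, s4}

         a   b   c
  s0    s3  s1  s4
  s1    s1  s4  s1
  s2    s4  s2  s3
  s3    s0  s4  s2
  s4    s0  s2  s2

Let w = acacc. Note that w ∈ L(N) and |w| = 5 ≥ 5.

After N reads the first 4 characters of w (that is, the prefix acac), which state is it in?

s2

Run of N on the first 4 characters of w = a c a c:
  step 0: s0  (start)
  step 1: s3  (read a: s0→s3)
  step 2: s2  (read c: s3→s2)
  step 3: s4  (read a: s2→s4)
  step 4: s2  (read c: s4→s2)

After reading 4 characters, N is in state s2.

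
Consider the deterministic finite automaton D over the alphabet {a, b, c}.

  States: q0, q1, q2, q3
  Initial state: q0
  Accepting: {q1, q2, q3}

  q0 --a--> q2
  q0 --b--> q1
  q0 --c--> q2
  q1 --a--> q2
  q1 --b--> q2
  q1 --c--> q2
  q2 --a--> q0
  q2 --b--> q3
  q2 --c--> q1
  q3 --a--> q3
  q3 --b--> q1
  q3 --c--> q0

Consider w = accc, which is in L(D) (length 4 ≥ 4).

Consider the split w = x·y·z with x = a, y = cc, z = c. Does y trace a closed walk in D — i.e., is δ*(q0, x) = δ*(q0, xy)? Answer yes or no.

yes

Run of D on the first 3 characters of w = a c c:
  step 0: q0  (start)
  step 1: q2  (read a: q0→q2)
  step 2: q1  (read c: q2→q1)
  step 3: q2  (read c: q1→q2)

After x (step 1): q2. After xy (step 3): q2.
They match, so y = cc drives D around a cycle from q2 back to itself; pumping y any number of times keeps D in q2 before reading z, and xyⁱz ∈ L(D) for every i ≥ 0.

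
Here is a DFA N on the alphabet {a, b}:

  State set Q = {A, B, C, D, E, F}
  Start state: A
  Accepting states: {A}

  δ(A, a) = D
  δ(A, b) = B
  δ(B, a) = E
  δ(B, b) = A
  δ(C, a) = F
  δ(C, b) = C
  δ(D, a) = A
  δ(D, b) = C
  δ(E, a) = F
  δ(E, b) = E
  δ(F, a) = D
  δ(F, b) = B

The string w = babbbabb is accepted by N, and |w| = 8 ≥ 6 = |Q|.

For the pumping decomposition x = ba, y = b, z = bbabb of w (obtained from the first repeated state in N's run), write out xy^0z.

xy⁰z = xz = ba·bbabb = babbabb.
Reading y = b takes N from E back to E, so after x the machine is still in E, and z then leads to the accepting state A. Hence babbabb ∈ L(N).

babbabb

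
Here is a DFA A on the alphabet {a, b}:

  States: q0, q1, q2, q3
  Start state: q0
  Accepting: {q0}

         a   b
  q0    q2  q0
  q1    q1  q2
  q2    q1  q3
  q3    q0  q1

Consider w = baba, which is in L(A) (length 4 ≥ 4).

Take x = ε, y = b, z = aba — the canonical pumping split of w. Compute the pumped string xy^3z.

xy^3z = ε·b·b·b·aba = bbbaba.
Reading y = b takes A from q0 back to q0, so after x·y·y·y the machine is still in q0, and z then leads to the accepting state q0. Hence bbbaba ∈ L(A).

bbbaba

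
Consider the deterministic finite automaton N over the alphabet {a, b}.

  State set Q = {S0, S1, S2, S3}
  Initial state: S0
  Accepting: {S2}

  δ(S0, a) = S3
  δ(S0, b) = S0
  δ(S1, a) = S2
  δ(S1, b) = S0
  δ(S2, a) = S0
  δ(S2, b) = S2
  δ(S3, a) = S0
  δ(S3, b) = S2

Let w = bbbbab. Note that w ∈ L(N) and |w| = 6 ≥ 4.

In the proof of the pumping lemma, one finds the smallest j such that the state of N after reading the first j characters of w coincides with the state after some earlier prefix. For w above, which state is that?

Run of N on w = b b b b a b:
  step 0: S0  (start)
  step 1: S0  (read b: S0→S0)   ← first repeat (S0 seen earlier)
  step 2: S0  (read b: S0→S0)
  step 3: S0  (read b: S0→S0)
  step 4: S0  (read b: S0→S0)
  step 5: S3  (read a: S0→S3)
  step 6: S2  (read b: S3→S2)

The earliest repeat is at step j = 1: N is in S0, which it already visited at step i = 0.
The DFA has 4 states, so the proof of the pumping lemma guarantees a repeated state among the first 4+1 visited; the segment between the two visits is the pumpable y.

S0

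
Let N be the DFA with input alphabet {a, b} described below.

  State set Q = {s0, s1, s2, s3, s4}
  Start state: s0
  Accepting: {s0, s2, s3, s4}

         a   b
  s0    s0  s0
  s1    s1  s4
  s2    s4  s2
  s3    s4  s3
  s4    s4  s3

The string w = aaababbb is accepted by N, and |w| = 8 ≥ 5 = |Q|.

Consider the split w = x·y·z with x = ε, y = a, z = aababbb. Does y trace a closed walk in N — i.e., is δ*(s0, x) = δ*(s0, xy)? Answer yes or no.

yes

State sequence: s0 -a-> s0

After x (step 0): s0. After xy (step 1): s0.
They match, so y = a drives N around a cycle from s0 back to itself; pumping y any number of times keeps N in s0 before reading z, and xyⁱz ∈ L(N) for every i ≥ 0.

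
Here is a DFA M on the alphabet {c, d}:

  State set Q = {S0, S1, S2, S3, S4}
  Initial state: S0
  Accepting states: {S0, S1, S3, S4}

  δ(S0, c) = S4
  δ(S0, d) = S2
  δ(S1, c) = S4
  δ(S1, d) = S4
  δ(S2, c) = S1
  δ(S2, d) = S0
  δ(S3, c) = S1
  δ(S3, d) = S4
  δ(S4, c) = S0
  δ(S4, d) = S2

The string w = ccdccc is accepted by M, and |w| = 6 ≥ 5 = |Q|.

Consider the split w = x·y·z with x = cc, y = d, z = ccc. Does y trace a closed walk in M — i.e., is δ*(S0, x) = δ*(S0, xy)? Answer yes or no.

Run of M on the first 3 characters of w = c c d:
  step 0: S0  (start)
  step 1: S4  (read c: S0→S4)
  step 2: S0  (read c: S4→S0)
  step 3: S2  (read d: S0→S2)

After x (step 2): S0. After xy (step 3): S2.
They differ (S0 ≠ S2), so y is not a cycle from the state after x; this split is not the one the pumping-lemma construction produces, and pumping y need not keep the string in L(M).

no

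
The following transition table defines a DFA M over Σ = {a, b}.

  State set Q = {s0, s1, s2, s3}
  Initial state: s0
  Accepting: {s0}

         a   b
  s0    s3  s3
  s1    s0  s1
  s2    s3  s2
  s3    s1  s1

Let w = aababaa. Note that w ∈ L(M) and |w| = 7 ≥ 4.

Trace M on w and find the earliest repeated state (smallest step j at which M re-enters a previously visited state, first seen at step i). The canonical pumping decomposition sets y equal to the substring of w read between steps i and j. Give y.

b

Run of M on w = a a b a b a a:
  step 0: s0  (start)
  step 1: s3  (read a: s0→s3)
  step 2: s1  (read a: s3→s1)
  step 3: s1  (read b: s1→s1)   ← first repeat (s1 seen earlier)
  step 4: s0  (read a: s1→s0)
  step 5: s3  (read b: s0→s3)
  step 6: s1  (read a: s3→s1)
  step 7: s0  (read a: s1→s0)

So i = 2, j = 3, giving x = w[0:2] = aa, y = w[2:3] = b, z = w[3:7] = abaa.
Check: |xy| = 3 ≤ 4 and |y| = 1 ≥ 1. Reading y takes M from s1 back to s1, so every xyⁱz is accepted.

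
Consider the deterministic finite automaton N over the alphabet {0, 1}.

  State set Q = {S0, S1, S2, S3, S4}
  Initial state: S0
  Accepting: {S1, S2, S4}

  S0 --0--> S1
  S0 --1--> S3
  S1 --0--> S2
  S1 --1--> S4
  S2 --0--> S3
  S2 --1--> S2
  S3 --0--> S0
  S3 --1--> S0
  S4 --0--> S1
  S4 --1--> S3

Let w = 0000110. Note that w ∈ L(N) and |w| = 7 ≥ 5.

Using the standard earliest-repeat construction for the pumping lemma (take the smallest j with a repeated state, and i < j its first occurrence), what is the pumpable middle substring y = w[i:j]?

0000

Run of N on w = 0 0 0 0 1 1 0:
  step 0: S0  (start)
  step 1: S1  (read 0: S0→S1)
  step 2: S2  (read 0: S1→S2)
  step 3: S3  (read 0: S2→S3)
  step 4: S0  (read 0: S3→S0)   ← first repeat (S0 seen earlier)
  step 5: S3  (read 1: S0→S3)
  step 6: S0  (read 1: S3→S0)
  step 7: S1  (read 0: S0→S1)

So i = 0, j = 4, giving x = w[0:0] = ε, y = w[0:4] = 0000, z = w[4:7] = 110.
Check: |xy| = 4 ≤ 5 and |y| = 4 ≥ 1. Reading y takes N from S0 back to S0, so every xyⁱz is accepted.
Pumping length from the standard proof: p = 5 (the number of states). The repeated state found above gives |xy| = j ≤ 5 and |y| = j − i ≥ 1.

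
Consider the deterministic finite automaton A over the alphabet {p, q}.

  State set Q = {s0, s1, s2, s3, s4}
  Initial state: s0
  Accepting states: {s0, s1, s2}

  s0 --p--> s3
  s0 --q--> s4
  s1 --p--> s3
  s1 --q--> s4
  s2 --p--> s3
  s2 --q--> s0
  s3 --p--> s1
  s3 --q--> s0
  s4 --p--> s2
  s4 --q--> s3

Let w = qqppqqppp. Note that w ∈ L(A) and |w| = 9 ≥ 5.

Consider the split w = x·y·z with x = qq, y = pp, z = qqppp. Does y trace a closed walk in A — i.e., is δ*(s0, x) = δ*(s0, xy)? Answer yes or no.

Run of A on the first 4 characters of w = q q p p:
  step 0: s0  (start)
  step 1: s4  (read q: s0→s4)
  step 2: s3  (read q: s4→s3)
  step 3: s1  (read p: s3→s1)
  step 4: s3  (read p: s1→s3)

After x (step 2): s3. After xy (step 4): s3.
They match, so y = pp drives A around a cycle from s3 back to itself; pumping y any number of times keeps A in s3 before reading z, and xyⁱz ∈ L(A) for every i ≥ 0.

yes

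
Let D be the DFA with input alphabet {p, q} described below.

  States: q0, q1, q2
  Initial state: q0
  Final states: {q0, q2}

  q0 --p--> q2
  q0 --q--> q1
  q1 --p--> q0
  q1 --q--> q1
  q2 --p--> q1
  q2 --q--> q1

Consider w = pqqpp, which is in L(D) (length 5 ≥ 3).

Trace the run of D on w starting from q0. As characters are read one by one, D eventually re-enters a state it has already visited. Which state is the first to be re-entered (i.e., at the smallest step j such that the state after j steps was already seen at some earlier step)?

q1

Run of D on w = p q q p p:
  step 0: q0  (start)
  step 1: q2  (read p: q0→q2)
  step 2: q1  (read q: q2→q1)
  step 3: q1  (read q: q1→q1)   ← first repeat (q1 seen earlier)
  step 4: q0  (read p: q1→q0)
  step 5: q2  (read p: q0→q2)

The earliest repeat is at step j = 3: D is in q1, which it already visited at step i = 2.
Since D has 3 states, any run of length ≥ 3 visits 3+1 states, so by pigeonhole some state repeats within the first 3 steps — that repeat gives the pumpable loop.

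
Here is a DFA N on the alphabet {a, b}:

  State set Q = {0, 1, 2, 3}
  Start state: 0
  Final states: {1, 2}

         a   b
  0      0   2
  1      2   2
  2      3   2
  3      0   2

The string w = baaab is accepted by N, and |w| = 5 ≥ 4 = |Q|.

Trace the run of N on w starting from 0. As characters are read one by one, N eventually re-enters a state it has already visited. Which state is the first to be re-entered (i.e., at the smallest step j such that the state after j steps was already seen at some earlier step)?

0

Run of N on w = b a a a b:
  step 0: 0  (start)
  step 1: 2  (read b: 0→2)
  step 2: 3  (read a: 2→3)
  step 3: 0  (read a: 3→0)   ← first repeat (0 seen earlier)
  step 4: 0  (read a: 0→0)
  step 5: 2  (read b: 0→2)

The earliest repeat is at step j = 3: N is in 0, which it already visited at step i = 0.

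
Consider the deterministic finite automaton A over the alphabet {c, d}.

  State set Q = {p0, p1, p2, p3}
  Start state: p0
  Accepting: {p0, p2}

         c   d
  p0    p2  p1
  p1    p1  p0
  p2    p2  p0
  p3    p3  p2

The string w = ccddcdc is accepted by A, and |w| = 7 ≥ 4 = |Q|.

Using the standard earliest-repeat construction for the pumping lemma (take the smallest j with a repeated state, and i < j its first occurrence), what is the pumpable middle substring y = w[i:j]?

Run of A on w = c c d d c d c:
  step 0: p0  (start)
  step 1: p2  (read c: p0→p2)
  step 2: p2  (read c: p2→p2)   ← first repeat (p2 seen earlier)
  step 3: p0  (read d: p2→p0)
  step 4: p1  (read d: p0→p1)
  step 5: p1  (read c: p1→p1)
  step 6: p0  (read d: p1→p0)
  step 7: p2  (read c: p0→p2)

So i = 1, j = 2, giving x = w[0:1] = c, y = w[1:2] = c, z = w[2:7] = ddcdc.
Check: |xy| = 2 ≤ 4 and |y| = 1 ≥ 1. Reading y takes A from p2 back to p2, so every xyⁱz is accepted.
Since A has 4 states, any run of length ≥ 4 visits 4+1 states, so by pigeonhole some state repeats within the first 4 steps — that repeat gives the pumpable loop.

c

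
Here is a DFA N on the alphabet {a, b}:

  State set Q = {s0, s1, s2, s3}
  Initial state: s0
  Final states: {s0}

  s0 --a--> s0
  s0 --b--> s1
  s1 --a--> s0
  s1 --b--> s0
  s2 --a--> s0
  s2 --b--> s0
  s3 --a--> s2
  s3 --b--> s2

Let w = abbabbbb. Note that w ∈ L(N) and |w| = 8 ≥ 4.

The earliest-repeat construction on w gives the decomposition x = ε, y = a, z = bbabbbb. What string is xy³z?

aaabbabbbb

xy^3z = ε·a·a·a·bbabbbb = aaabbabbbb.
Reading y = a takes N from s0 back to s0, so after x·y·y·y the machine is still in s0, and z then leads to the accepting state s0. Hence aaabbabbbb ∈ L(N).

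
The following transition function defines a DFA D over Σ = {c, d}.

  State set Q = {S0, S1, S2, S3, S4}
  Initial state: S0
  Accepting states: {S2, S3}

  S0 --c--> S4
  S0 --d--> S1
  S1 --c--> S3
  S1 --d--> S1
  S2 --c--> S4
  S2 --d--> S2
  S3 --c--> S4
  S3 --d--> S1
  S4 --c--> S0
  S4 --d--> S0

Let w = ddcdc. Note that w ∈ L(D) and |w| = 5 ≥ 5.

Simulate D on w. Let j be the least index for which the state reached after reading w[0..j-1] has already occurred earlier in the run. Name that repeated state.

Run of D on w = d d c d c:
  step 0: S0  (start)
  step 1: S1  (read d: S0→S1)
  step 2: S1  (read d: S1→S1)   ← first repeat (S1 seen earlier)
  step 3: S3  (read c: S1→S3)
  step 4: S1  (read d: S3→S1)
  step 5: S3  (read c: S1→S3)

The earliest repeat is at step j = 2: D is in S1, which it already visited at step i = 1.
Pumping length from the standard proof: p = 5 (the number of states). The repeated state found above gives |xy| = j ≤ 5 and |y| = j − i ≥ 1.

S1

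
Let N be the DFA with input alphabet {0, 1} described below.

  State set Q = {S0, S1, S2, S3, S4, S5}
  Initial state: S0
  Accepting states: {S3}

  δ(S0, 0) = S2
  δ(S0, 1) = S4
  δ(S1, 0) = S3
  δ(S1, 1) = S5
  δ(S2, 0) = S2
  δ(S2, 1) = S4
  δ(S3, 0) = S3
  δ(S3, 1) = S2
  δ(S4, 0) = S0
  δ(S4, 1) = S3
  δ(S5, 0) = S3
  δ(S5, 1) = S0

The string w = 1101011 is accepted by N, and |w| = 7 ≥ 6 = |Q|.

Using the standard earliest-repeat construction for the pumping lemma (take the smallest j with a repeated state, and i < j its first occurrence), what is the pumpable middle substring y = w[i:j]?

Run of N on w = 1 1 0 1 0 1 1:
  step 0: S0  (start)
  step 1: S4  (read 1: S0→S4)
  step 2: S3  (read 1: S4→S3)
  step 3: S3  (read 0: S3→S3)   ← first repeat (S3 seen earlier)
  step 4: S2  (read 1: S3→S2)
  step 5: S2  (read 0: S2→S2)
  step 6: S4  (read 1: S2→S4)
  step 7: S3  (read 1: S4→S3)

So i = 2, j = 3, giving x = w[0:2] = 11, y = w[2:3] = 0, z = w[3:7] = 1011.
Check: |xy| = 3 ≤ 6 and |y| = 1 ≥ 1. Reading y takes N from S3 back to S3, so every xyⁱz is accepted.
Since N has 6 states, any run of length ≥ 6 visits 6+1 states, so by pigeonhole some state repeats within the first 6 steps — that repeat gives the pumpable loop.

0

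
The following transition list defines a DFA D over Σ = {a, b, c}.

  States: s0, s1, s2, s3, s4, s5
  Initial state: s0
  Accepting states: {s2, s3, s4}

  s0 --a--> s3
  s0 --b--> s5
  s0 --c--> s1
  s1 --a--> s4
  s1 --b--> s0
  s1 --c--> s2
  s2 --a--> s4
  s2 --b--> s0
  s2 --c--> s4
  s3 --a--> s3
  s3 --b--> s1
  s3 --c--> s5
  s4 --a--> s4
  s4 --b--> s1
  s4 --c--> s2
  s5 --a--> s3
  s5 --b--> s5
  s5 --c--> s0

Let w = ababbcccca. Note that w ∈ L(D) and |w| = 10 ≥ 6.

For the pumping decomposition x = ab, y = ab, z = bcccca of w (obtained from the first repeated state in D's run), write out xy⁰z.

abbcccca

xy⁰z = xz = ab·bcccca = abbcccca.
Reading y = ab takes D from s1 back to s1, so after x the machine is still in s1, and z then leads to the accepting state s4. Hence abbcccca ∈ L(D).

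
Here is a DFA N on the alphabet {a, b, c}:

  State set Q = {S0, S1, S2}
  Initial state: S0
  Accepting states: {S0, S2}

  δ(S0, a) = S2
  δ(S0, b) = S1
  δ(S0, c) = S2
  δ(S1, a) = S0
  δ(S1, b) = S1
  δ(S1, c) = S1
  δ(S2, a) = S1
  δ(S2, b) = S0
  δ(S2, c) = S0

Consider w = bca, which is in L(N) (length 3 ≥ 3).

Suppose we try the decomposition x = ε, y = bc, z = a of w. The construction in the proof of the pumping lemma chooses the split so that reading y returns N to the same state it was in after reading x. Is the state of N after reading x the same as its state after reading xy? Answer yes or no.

no

State sequence: S0 -b-> S1 -c-> S1

After x (step 0): S0. After xy (step 2): S1.
They differ (S0 ≠ S1), so y is not a cycle from the state after x; this split is not the one the pumping-lemma construction produces, and pumping y need not keep the string in L(N).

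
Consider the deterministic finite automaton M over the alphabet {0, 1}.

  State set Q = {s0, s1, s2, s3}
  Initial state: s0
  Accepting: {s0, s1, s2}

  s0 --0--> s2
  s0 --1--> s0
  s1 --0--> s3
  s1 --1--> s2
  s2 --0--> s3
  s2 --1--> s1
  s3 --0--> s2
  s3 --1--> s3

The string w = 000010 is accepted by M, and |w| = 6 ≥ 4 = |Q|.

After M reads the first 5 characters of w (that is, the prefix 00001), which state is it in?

State sequence: s0 -0-> s2 -0-> s3 -0-> s2 -0-> s3 -1-> s3

After reading 5 characters, M is in state s3.
(This kind of state-tracing is the core of the pumping-lemma construction: with 4 states, pigeonhole forces a repeat within the first 4 steps.)

s3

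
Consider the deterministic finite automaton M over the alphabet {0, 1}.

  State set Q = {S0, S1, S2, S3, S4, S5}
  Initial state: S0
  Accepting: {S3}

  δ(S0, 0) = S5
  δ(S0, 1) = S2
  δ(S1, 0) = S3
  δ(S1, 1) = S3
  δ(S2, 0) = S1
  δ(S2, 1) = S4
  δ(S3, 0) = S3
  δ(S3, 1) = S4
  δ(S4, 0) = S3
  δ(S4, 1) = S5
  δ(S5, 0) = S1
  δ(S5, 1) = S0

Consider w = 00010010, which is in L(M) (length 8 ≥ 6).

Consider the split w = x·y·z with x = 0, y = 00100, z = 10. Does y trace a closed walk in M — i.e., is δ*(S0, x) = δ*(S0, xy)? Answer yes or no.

Run of M on the first 6 characters of w = 0 0 0 1 0 0:
  step 0: S0  (start)
  step 1: S5  (read 0: S0→S5)
  step 2: S1  (read 0: S5→S1)
  step 3: S3  (read 0: S1→S3)
  step 4: S4  (read 1: S3→S4)
  step 5: S3  (read 0: S4→S3)
  step 6: S3  (read 0: S3→S3)

After x (step 1): S5. After xy (step 6): S3.
They differ (S5 ≠ S3), so y is not a cycle from the state after x; this split is not the one the pumping-lemma construction produces, and pumping y need not keep the string in L(M).

no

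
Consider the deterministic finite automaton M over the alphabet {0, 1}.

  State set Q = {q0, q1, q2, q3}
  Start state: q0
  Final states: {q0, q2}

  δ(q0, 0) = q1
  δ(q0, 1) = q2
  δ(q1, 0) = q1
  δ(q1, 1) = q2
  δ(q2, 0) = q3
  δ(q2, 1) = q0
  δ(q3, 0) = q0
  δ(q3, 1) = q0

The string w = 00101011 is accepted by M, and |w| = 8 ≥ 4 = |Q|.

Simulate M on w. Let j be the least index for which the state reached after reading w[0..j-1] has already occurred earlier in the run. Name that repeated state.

Run of M on w = 0 0 1 0 1 0 1 1:
  step 0: q0  (start)
  step 1: q1  (read 0: q0→q1)
  step 2: q1  (read 0: q1→q1)   ← first repeat (q1 seen earlier)
  step 3: q2  (read 1: q1→q2)
  step 4: q3  (read 0: q2→q3)
  step 5: q0  (read 1: q3→q0)
  step 6: q1  (read 0: q0→q1)
  step 7: q2  (read 1: q1→q2)
  step 8: q0  (read 1: q2→q0)

The earliest repeat is at step j = 2: M is in q1, which it already visited at step i = 1.
Pumping length from the standard proof: p = 4 (the number of states). The repeated state found above gives |xy| = j ≤ 4 and |y| = j − i ≥ 1.

q1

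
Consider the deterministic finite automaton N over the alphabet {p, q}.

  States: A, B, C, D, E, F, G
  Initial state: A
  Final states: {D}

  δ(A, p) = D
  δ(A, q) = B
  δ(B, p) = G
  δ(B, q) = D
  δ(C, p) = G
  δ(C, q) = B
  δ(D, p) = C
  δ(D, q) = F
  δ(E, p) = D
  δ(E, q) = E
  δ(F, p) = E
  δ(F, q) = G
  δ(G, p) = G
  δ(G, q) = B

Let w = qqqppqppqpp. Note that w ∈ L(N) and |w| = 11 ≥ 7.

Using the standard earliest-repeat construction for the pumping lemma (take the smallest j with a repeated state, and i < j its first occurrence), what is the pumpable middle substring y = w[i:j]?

State sequence: A -q-> B -q-> D -q-> F -p-> E -p-> D -q-> F -p-> E -p-> D -q-> F -p-> E -p-> D
First repeat at step 5: D was already visited.

So i = 2, j = 5, giving x = w[0:2] = qq, y = w[2:5] = qpp, z = w[5:11] = qppqpp.
Check: |xy| = 5 ≤ 7 and |y| = 3 ≥ 1. Reading y takes N from D back to D, so every xyⁱz is accepted.
Since N has 7 states, any run of length ≥ 7 visits 7+1 states, so by pigeonhole some state repeats within the first 7 steps — that repeat gives the pumpable loop.

qpp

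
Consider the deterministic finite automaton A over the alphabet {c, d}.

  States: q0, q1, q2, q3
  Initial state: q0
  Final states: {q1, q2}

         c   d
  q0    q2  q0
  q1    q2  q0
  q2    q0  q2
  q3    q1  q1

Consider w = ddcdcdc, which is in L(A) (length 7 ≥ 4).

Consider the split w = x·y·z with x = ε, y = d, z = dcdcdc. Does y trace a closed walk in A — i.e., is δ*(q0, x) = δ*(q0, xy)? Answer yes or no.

Run of A on the first 1 characters of w = d:
  step 0: q0  (start)
  step 1: q0  (read d: q0→q0)

After x (step 0): q0. After xy (step 1): q0.
They match, so y = d drives A around a cycle from q0 back to itself; pumping y any number of times keeps A in q0 before reading z, and xyⁱz ∈ L(A) for every i ≥ 0.

yes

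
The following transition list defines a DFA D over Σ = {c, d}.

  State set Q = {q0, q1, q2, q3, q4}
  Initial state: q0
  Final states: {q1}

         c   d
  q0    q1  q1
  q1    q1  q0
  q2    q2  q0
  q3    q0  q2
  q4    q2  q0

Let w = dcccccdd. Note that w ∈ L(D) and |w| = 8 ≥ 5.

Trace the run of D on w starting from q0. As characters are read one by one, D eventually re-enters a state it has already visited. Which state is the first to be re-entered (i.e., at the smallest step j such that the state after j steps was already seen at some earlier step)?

q1

Run of D on w = d c c c c c d d:
  step 0: q0  (start)
  step 1: q1  (read d: q0→q1)
  step 2: q1  (read c: q1→q1)   ← first repeat (q1 seen earlier)
  step 3: q1  (read c: q1→q1)
  step 4: q1  (read c: q1→q1)
  step 5: q1  (read c: q1→q1)
  step 6: q1  (read c: q1→q1)
  step 7: q0  (read d: q1→q0)
  step 8: q1  (read d: q0→q1)

The earliest repeat is at step j = 2: D is in q1, which it already visited at step i = 1.
The DFA has 5 states, so the proof of the pumping lemma guarantees a repeated state among the first 5+1 visited; the segment between the two visits is the pumpable y.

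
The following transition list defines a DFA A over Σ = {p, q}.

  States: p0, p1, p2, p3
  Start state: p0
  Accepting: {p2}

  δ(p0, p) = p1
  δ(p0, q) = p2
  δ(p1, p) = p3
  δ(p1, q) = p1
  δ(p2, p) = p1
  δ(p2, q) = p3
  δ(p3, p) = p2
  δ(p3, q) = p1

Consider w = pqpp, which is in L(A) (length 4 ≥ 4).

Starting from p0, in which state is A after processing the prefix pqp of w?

p3

Run of A on the first 3 characters of w = p q p:
  step 0: p0  (start)
  step 1: p1  (read p: p0→p1)
  step 2: p1  (read q: p1→p1)
  step 3: p3  (read p: p1→p3)

After reading 3 characters, A is in state p3.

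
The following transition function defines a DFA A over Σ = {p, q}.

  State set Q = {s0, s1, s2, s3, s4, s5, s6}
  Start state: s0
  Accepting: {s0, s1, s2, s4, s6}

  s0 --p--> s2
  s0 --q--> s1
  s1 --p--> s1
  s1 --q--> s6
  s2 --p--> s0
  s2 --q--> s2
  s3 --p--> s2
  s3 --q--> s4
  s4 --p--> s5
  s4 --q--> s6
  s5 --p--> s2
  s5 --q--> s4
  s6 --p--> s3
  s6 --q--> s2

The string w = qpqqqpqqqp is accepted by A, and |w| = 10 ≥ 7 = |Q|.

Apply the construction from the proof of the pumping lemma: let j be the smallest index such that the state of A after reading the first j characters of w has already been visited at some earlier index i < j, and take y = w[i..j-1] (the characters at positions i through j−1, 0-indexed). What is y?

p

Run of A on w = q p q q q p q q q p:
  step 0: s0  (start)
  step 1: s1  (read q: s0→s1)
  step 2: s1  (read p: s1→s1)   ← first repeat (s1 seen earlier)
  step 3: s6  (read q: s1→s6)
  step 4: s2  (read q: s6→s2)
  step 5: s2  (read q: s2→s2)
  step 6: s0  (read p: s2→s0)
  step 7: s1  (read q: s0→s1)
  step 8: s6  (read q: s1→s6)
  step 9: s2  (read q: s6→s2)
  step 10: s0  (read p: s2→s0)

So i = 1, j = 2, giving x = w[0:1] = q, y = w[1:2] = p, z = w[2:10] = qqqpqqqp.
Check: |xy| = 2 ≤ 7 and |y| = 1 ≥ 1. Reading y takes A from s1 back to s1, so every xyⁱz is accepted.
Since A has 7 states, any run of length ≥ 7 visits 7+1 states, so by pigeonhole some state repeats within the first 7 steps — that repeat gives the pumpable loop.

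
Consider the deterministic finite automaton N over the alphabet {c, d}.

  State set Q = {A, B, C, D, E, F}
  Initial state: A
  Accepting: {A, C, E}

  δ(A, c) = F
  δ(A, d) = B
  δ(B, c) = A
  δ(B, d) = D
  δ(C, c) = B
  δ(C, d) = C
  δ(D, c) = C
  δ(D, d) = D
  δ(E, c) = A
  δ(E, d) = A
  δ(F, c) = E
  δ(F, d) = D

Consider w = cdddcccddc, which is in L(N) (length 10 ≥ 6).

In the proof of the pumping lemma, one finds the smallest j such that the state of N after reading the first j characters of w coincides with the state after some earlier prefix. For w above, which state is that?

D

State sequence: A -c-> F -d-> D -d-> D -d-> D -c-> C -c-> B -c-> A -d-> B -d-> D -c-> C
First repeat at step 3: D was already visited.

The earliest repeat is at step j = 3: N is in D, which it already visited at step i = 2.
Since N has 6 states, any run of length ≥ 6 visits 6+1 states, so by pigeonhole some state repeats within the first 6 steps — that repeat gives the pumpable loop.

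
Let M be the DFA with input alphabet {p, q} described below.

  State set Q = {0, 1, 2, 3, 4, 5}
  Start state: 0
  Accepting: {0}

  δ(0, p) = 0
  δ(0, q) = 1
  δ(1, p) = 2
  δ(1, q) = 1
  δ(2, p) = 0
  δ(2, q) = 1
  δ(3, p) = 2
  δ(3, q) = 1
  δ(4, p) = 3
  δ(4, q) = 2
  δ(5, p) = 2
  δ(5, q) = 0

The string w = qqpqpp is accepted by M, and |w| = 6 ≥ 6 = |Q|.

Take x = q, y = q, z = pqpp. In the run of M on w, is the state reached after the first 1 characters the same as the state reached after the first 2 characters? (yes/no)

yes

State sequence: 0 -q-> 1 -q-> 1

After x (step 1): 1. After xy (step 2): 1.
They match, so y = q drives M around a cycle from 1 back to itself; pumping y any number of times keeps M in 1 before reading z, and xyⁱz ∈ L(M) for every i ≥ 0.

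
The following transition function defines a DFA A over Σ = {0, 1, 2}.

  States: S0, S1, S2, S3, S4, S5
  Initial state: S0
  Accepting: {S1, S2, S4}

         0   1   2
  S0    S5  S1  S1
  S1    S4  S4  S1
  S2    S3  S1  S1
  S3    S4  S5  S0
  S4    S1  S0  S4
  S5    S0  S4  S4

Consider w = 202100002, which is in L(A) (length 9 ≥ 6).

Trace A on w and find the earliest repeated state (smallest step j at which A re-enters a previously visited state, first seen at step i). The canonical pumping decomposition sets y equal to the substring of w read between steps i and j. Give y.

2

State sequence: S0 -2-> S1 -0-> S4 -2-> S4 -1-> S0 -0-> S5 -0-> S0 -0-> S5 -0-> S0 -2-> S1
First repeat at step 3: S4 was already visited.

So i = 2, j = 3, giving x = w[0:2] = 20, y = w[2:3] = 2, z = w[3:9] = 100002.
Check: |xy| = 3 ≤ 6 and |y| = 1 ≥ 1. Reading y takes A from S4 back to S4, so every xyⁱz is accepted.
With |Q| = 6, pigeonhole forces a state repeat no later than step 6; the substring read between the first and second visits to that state can be pumped.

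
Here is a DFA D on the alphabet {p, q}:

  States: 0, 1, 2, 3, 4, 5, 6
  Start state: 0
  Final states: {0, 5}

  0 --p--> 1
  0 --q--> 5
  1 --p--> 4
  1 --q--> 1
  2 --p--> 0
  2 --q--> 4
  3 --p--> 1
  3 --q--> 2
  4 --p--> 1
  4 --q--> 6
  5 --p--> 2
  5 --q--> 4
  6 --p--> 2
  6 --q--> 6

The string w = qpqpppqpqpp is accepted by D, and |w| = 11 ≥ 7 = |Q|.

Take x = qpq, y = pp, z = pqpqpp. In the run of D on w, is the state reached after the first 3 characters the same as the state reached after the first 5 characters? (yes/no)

Run of D on the first 5 characters of w = q p q p p:
  step 0: 0  (start)
  step 1: 5  (read q: 0→5)
  step 2: 2  (read p: 5→2)
  step 3: 4  (read q: 2→4)
  step 4: 1  (read p: 4→1)
  step 5: 4  (read p: 1→4)

After x (step 3): 4. After xy (step 5): 4.
They match, so y = pp drives D around a cycle from 4 back to itself; pumping y any number of times keeps D in 4 before reading z, and xyⁱz ∈ L(D) for every i ≥ 0.

yes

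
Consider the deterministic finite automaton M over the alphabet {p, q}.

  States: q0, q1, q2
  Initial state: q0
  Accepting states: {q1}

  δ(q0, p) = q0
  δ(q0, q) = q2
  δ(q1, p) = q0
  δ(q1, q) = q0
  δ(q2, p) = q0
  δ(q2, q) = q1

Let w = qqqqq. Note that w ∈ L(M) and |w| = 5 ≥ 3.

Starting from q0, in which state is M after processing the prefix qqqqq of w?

Run of M on the first 5 characters of w = q q q q q:
  step 0: q0  (start)
  step 1: q2  (read q: q0→q2)
  step 2: q1  (read q: q2→q1)
  step 3: q0  (read q: q1→q0)
  step 4: q2  (read q: q0→q2)
  step 5: q1  (read q: q2→q1)

After reading 5 characters, M is in state q1.
(This kind of state-tracing is the core of the pumping-lemma construction: with 3 states, pigeonhole forces a repeat within the first 3 steps.)

q1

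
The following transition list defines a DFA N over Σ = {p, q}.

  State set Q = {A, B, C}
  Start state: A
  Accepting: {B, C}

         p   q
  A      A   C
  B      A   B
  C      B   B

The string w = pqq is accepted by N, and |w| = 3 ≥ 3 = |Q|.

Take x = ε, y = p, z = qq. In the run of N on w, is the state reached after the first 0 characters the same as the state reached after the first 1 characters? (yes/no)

yes

Run of N on the first 1 characters of w = p:
  step 0: A  (start)
  step 1: A  (read p: A→A)

After x (step 0): A. After xy (step 1): A.
They match, so y = p drives N around a cycle from A back to itself; pumping y any number of times keeps N in A before reading z, and xyⁱz ∈ L(N) for every i ≥ 0.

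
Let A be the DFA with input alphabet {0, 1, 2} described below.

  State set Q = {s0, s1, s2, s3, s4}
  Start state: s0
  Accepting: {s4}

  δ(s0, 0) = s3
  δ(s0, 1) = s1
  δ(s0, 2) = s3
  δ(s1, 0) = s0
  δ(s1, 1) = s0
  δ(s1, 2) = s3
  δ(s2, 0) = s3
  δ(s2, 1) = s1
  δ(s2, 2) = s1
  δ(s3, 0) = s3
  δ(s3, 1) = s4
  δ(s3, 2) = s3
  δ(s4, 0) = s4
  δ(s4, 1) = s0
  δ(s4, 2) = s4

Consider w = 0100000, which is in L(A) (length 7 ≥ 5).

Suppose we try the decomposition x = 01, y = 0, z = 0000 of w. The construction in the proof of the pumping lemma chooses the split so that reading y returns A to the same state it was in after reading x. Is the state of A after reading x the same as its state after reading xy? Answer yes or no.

State sequence: s0 -0-> s3 -1-> s4 -0-> s4

After x (step 2): s4. After xy (step 3): s4.
They match, so y = 0 drives A around a cycle from s4 back to itself; pumping y any number of times keeps A in s4 before reading z, and xyⁱz ∈ L(A) for every i ≥ 0.

yes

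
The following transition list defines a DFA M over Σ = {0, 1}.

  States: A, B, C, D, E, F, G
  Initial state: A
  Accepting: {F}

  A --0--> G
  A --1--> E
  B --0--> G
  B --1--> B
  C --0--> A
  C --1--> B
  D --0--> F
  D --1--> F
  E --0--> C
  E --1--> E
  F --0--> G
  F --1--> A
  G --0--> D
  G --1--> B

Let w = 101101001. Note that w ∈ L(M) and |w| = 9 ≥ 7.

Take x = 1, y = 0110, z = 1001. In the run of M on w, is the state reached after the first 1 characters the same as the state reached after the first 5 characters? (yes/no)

Run of M on the first 5 characters of w = 1 0 1 1 0:
  step 0: A  (start)
  step 1: E  (read 1: A→E)
  step 2: C  (read 0: E→C)
  step 3: B  (read 1: C→B)
  step 4: B  (read 1: B→B)
  step 5: G  (read 0: B→G)

After x (step 1): E. After xy (step 5): G.
They differ (E ≠ G), so y is not a cycle from the state after x; this split is not the one the pumping-lemma construction produces, and pumping y need not keep the string in L(M).

no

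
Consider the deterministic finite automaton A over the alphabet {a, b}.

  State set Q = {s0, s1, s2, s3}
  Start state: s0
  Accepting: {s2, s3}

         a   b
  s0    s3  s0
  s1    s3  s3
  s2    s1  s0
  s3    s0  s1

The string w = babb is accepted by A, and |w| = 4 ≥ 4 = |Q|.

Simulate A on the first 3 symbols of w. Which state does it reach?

s1

Run of A on the first 3 characters of w = b a b:
  step 0: s0  (start)
  step 1: s0  (read b: s0→s0)
  step 2: s3  (read a: s0→s3)
  step 3: s1  (read b: s3→s1)

After reading 3 characters, A is in state s1.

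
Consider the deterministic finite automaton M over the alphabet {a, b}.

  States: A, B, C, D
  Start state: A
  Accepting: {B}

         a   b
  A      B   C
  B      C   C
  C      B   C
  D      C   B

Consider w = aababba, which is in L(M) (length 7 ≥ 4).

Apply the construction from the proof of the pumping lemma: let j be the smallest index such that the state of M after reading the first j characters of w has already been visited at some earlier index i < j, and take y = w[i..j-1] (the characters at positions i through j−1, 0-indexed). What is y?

b

State sequence: A -a-> B -a-> C -b-> C -a-> B -b-> C -b-> C -a-> B
First repeat at step 3: C was already visited.

So i = 2, j = 3, giving x = w[0:2] = aa, y = w[2:3] = b, z = w[3:7] = abba.
Check: |xy| = 3 ≤ 4 and |y| = 1 ≥ 1. Reading y takes M from C back to C, so every xyⁱz is accepted.
The DFA has 4 states, so the proof of the pumping lemma guarantees a repeated state among the first 4+1 visited; the segment between the two visits is the pumpable y.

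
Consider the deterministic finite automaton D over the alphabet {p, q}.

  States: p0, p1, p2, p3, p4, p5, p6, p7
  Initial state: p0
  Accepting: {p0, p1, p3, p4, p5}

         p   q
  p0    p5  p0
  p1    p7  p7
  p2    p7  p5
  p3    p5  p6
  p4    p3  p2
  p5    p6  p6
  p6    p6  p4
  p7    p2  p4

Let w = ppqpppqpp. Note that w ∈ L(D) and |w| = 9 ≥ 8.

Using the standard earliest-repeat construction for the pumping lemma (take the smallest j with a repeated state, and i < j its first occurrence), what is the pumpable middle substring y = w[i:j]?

pqpp

Run of D on w = p p q p p p q p p:
  step 0: p0  (start)
  step 1: p5  (read p: p0→p5)
  step 2: p6  (read p: p5→p6)
  step 3: p4  (read q: p6→p4)
  step 4: p3  (read p: p4→p3)
  step 5: p5  (read p: p3→p5)   ← first repeat (p5 seen earlier)
  step 6: p6  (read p: p5→p6)
  step 7: p4  (read q: p6→p4)
  step 8: p3  (read p: p4→p3)
  step 9: p5  (read p: p3→p5)

So i = 1, j = 5, giving x = w[0:1] = p, y = w[1:5] = pqpp, z = w[5:9] = pqpp.
Check: |xy| = 5 ≤ 8 and |y| = 4 ≥ 1. Reading y takes D from p5 back to p5, so every xyⁱz is accepted.
With |Q| = 8, pigeonhole forces a state repeat no later than step 8; the substring read between the first and second visits to that state can be pumped.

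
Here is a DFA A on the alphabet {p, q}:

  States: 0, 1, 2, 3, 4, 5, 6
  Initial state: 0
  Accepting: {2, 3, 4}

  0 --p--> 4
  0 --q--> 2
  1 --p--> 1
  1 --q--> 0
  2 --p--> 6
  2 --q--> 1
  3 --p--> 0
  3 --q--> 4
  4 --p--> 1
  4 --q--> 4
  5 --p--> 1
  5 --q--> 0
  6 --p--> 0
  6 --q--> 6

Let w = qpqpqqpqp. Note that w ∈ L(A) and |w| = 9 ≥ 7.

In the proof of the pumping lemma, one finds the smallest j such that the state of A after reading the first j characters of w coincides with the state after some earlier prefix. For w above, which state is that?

6

Run of A on w = q p q p q q p q p:
  step 0: 0  (start)
  step 1: 2  (read q: 0→2)
  step 2: 6  (read p: 2→6)
  step 3: 6  (read q: 6→6)   ← first repeat (6 seen earlier)
  step 4: 0  (read p: 6→0)
  step 5: 2  (read q: 0→2)
  step 6: 1  (read q: 2→1)
  step 7: 1  (read p: 1→1)
  step 8: 0  (read q: 1→0)
  step 9: 4  (read p: 0→4)

The earliest repeat is at step j = 3: A is in 6, which it already visited at step i = 2.
Pumping length from the standard proof: p = 7 (the number of states). The repeated state found above gives |xy| = j ≤ 7 and |y| = j − i ≥ 1.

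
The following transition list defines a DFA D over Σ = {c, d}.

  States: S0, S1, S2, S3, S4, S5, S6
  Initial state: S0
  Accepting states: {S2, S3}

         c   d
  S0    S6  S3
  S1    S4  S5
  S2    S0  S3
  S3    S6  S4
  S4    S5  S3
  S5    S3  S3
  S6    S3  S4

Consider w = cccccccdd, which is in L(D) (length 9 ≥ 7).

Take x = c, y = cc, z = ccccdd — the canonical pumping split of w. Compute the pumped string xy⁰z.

xy⁰z = xz = c·ccccdd = cccccdd.
Reading y = cc takes D from S6 back to S6, so after x the machine is still in S6, and z then leads to the accepting state S3. Hence cccccdd ∈ L(D).

cccccdd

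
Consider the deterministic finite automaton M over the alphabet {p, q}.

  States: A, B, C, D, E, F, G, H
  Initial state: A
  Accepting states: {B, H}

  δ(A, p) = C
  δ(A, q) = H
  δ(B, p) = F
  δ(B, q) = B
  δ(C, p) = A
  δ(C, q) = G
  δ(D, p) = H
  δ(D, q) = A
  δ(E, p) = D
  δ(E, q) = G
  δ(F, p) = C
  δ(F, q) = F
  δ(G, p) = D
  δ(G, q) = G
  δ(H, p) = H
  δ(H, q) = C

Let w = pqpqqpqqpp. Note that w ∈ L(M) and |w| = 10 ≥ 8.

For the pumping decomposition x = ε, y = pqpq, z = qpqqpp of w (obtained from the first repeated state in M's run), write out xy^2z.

xy^2z = ε·pqpq·pqpq·qpqqpp = pqpqpqpqqpqqpp.
Reading y = pqpq takes M from A back to A, so after x·y·y the machine is still in A, and z then leads to the accepting state H. Hence pqpqpqpqqpqqpp ∈ L(M).

pqpqpqpqqpqqpp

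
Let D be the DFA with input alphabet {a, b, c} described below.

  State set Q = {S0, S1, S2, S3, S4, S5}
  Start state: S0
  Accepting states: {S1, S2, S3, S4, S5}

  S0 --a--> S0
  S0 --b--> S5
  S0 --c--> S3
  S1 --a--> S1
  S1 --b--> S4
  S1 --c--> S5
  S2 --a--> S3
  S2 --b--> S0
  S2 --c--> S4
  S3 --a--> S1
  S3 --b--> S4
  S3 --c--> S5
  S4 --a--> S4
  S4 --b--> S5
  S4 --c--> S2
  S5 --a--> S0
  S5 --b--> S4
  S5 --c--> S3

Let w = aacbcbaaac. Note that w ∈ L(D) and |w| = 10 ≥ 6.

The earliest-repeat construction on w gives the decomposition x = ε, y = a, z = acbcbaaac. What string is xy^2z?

aaacbcbaaac

xy^2z = ε·a·a·acbcbaaac = aaacbcbaaac.
Reading y = a takes D from S0 back to S0, so after x·y·y the machine is still in S0, and z then leads to the accepting state S3. Hence aaacbcbaaac ∈ L(D).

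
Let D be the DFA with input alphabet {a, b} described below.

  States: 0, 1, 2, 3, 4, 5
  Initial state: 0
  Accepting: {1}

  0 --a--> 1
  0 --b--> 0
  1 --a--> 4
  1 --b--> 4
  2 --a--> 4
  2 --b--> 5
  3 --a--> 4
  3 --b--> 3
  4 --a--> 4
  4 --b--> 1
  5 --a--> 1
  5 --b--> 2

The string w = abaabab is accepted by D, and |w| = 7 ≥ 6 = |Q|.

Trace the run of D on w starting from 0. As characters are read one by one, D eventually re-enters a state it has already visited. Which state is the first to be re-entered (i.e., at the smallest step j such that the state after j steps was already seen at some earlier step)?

Run of D on w = a b a a b a b:
  step 0: 0  (start)
  step 1: 1  (read a: 0→1)
  step 2: 4  (read b: 1→4)
  step 3: 4  (read a: 4→4)   ← first repeat (4 seen earlier)
  step 4: 4  (read a: 4→4)
  step 5: 1  (read b: 4→1)
  step 6: 4  (read a: 1→4)
  step 7: 1  (read b: 4→1)

The earliest repeat is at step j = 3: D is in 4, which it already visited at step i = 2.
Pumping length from the standard proof: p = 6 (the number of states). The repeated state found above gives |xy| = j ≤ 6 and |y| = j − i ≥ 1.

4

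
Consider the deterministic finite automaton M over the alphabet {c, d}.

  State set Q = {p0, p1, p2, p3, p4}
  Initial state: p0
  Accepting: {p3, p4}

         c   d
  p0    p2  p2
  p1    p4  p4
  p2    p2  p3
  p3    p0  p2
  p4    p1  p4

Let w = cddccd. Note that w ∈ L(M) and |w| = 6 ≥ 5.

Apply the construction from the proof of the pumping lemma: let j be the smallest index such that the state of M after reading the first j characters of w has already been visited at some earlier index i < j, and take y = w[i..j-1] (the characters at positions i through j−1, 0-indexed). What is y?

State sequence: p0 -c-> p2 -d-> p3 -d-> p2 -c-> p2 -c-> p2 -d-> p3
First repeat at step 3: p2 was already visited.

So i = 1, j = 3, giving x = w[0:1] = c, y = w[1:3] = dd, z = w[3:6] = ccd.
Check: |xy| = 3 ≤ 5 and |y| = 2 ≥ 1. Reading y takes M from p2 back to p2, so every xyⁱz is accepted.

dd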